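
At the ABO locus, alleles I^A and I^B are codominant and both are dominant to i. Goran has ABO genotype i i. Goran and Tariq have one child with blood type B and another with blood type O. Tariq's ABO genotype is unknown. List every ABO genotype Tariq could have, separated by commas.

For each candidate genotype of Tariq, check whether crossing it with i i can produce every observed child phenotype.
  I^A I^A → possible child types {A} ✗
  I^A I^B → possible child types {A, B} ✗
  I^A i → possible child types {O, A} ✗
  I^B I^B → possible child types {B} ✗
  I^B i → possible child types {O, B} ✓
  i i → possible child types {O} ✗

I^B i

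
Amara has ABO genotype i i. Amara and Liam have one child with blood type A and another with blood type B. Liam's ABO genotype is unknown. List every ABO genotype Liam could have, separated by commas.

For each candidate genotype of Liam, check whether crossing it with i i can produce every observed child phenotype.
  I^A I^A → possible child types {A} ✗
  I^A I^B → possible child types {A, B} ✓
  I^A i → possible child types {O, A} ✗
  I^B I^B → possible child types {B} ✗
  I^B i → possible child types {O, B} ✗
  i i → possible child types {O} ✗

I^A I^B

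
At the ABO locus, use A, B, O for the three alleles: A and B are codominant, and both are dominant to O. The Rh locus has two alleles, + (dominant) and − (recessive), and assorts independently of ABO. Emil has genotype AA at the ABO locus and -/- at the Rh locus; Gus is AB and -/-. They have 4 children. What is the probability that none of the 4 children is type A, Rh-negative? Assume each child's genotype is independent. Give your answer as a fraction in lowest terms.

ABO cross AA × AB → 1/2 A, 1/2 AB.
Rh cross -/- × -/- → 1 Rh-; so P(type A, Rh-negative) = 1/2 × 1 = 1/2 per child.
P(not type A, Rh-negative) = 1/2 for one child; (1/2)^4 = 1/16.

1/16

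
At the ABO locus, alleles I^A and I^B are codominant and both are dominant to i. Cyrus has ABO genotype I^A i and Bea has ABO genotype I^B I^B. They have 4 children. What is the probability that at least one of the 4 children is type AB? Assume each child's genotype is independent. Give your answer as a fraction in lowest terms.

15/16

ABO cross I^A i × I^B I^B → 1/2 B, 1/2 AB.
So P(type AB) = 1/2 per child.
P(none) = (1/2)^4 = 1/16; P(at least one) = 1 − 1/16 = 15/16.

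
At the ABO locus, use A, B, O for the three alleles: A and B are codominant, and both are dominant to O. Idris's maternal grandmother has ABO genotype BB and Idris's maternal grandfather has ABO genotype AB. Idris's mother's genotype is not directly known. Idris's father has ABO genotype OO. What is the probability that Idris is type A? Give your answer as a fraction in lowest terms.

Idris's mother's ABO genotype from BB × AB: 1/2 AB, 1/2 BB.
Crossing each possibility with the father OO and summing P(type A): 1/2·1/2 + 1/2·0 = 1/4.

1/4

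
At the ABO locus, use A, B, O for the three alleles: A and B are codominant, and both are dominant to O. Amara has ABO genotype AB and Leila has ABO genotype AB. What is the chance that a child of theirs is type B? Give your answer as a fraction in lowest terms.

ABO cross AB × AB → offspring phenotypes: 1/4 A, 1/4 B, 1/2 AB.
So P(type B) = 1/4.

1/4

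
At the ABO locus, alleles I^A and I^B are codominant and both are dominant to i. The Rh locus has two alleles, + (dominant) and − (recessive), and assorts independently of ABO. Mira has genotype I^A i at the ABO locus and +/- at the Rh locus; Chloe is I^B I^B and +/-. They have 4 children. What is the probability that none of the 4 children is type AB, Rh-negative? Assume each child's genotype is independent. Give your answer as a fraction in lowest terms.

ABO cross I^A i × I^B I^B → 1/2 B, 1/2 AB.
Rh cross +/- × +/- → 3/4 Rh+, 1/4 Rh-; so P(type AB, Rh-negative) = 1/2 × 1/4 = 1/8 per child.
P(not type AB, Rh-negative) = 7/8 for one child; (7/8)^4 = 2401/4096.

2401/4096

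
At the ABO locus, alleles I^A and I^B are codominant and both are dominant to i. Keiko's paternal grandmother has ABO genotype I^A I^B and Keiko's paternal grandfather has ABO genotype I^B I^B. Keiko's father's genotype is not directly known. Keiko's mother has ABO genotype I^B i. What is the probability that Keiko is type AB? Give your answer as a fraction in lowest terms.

1/8

Keiko's father's ABO genotype from I^A I^B × I^B I^B: 1/2 I^A I^B, 1/2 I^B I^B.
Crossing each possibility with the mother I^B i and summing P(type AB): 1/2·1/4 + 1/2·0 = 1/8.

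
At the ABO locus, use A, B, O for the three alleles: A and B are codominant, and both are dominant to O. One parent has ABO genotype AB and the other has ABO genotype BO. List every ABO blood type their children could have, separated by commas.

A, B, AB

Gametes from AB × BO give offspring ABO genotypes AB, AO, BB, BO, i.e. phenotypes A, B, AB.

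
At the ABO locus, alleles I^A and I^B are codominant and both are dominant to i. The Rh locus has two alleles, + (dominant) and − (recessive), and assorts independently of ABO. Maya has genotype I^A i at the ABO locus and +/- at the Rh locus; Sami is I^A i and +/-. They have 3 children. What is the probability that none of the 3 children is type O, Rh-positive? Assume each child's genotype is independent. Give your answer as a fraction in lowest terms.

2197/4096

ABO cross I^A i × I^A i → 1/4 O, 3/4 A.
Rh cross +/- × +/- → 3/4 Rh+, 1/4 Rh-; so P(type O, Rh-positive) = 1/4 × 3/4 = 3/16 per child.
P(not type O, Rh-positive) = 13/16 for one child; (13/16)^3 = 2197/4096.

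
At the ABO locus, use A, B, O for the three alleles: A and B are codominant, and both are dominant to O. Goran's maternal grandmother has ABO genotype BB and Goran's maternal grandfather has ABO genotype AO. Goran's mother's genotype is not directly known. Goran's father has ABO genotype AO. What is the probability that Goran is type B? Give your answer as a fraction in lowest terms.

1/4

Goran's mother's ABO genotype from BB × AO: 1/2 AB, 1/2 BO.
Crossing each possibility with the father AO and summing P(type B): 1/2·1/4 + 1/2·1/4 = 1/4.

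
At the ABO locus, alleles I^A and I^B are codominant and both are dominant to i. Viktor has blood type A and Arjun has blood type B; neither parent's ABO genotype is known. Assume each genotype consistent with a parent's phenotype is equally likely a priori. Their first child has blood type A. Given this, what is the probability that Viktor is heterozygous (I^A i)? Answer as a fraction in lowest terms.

Possible genotypes: Viktor ∈ {I^A I^A, I^A i}; Arjun ∈ {I^B I^B, I^B i}.
Weight each parental genotype pair by prior × P(type-A child):
  I^A I^A × I^B i: posterior weight 2/3.
  I^A i × I^B i: posterior weight 1/3.
Sum the posterior weight over pairs where Viktor is I^A i: 1/3.

1/3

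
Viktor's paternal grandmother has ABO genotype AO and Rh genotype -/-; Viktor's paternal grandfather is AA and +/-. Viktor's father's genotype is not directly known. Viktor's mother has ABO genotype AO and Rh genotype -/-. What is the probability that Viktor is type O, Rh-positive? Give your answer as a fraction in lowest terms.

1/32

Viktor's father's ABO genotype from AO × AA: 1/2 AA, 1/2 AO.
Crossing each possibility with the mother AO and summing P(type O): 1/2·0 + 1/2·1/4 = 1/8.
Similarly for Rh via the father's Rh distribution: P(Rh+) = 1/4.
Independent loci: 1/8 × 1/4 = 1/32.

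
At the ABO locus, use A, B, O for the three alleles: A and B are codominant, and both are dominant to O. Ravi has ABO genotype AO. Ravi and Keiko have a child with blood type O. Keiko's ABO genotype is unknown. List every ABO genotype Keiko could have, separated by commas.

For each candidate genotype of Keiko, check whether crossing it with AO can produce every observed child phenotype.
  AA → possible child types {A} ✗
  AB → possible child types {A, B, AB} ✗
  AO → possible child types {O, A} ✓
  BB → possible child types {B, AB} ✗
  BO → possible child types {O, A, B, AB} ✓
  OO → possible child types {O, A} ✓

AO, BO, OO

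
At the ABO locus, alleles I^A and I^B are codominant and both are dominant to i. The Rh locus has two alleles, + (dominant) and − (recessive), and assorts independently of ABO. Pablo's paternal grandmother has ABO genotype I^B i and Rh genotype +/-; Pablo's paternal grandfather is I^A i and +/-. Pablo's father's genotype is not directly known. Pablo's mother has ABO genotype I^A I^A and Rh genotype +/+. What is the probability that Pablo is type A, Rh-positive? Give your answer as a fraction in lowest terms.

3/4

Pablo's father's ABO genotype from I^B i × I^A i: 1/4 I^A I^B, 1/4 I^A i, 1/4 I^B i, 1/4 i i.
Crossing each possibility with the mother I^A I^A and summing P(type A): 1/4·1/2 + 1/4·1 + 1/4·1/2 + 1/4·1 = 3/4.
Similarly for Rh via the father's Rh distribution: P(Rh+) = 1.
Independent loci: 3/4 × 1 = 3/4.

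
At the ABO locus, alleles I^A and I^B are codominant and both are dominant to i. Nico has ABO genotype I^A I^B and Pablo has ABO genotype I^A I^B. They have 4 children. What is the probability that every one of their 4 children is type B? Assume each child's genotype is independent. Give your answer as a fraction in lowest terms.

ABO cross I^A I^B × I^A I^B → 1/4 A, 1/4 B, 1/2 AB.
So P(type B) = 1/4 per child.
All 4 independent: (1/4)^4 = 1/256.

1/256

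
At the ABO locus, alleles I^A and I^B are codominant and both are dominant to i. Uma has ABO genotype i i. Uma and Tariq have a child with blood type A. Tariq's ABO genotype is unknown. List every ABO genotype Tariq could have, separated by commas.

For each candidate genotype of Tariq, check whether crossing it with i i can produce every observed child phenotype.
  I^A I^A → possible child types {A} ✓
  I^A I^B → possible child types {A, B} ✓
  I^A i → possible child types {O, A} ✓
  I^B I^B → possible child types {B} ✗
  I^B i → possible child types {O, B} ✗
  i i → possible child types {O} ✗

I^A I^A, I^A I^B, I^A i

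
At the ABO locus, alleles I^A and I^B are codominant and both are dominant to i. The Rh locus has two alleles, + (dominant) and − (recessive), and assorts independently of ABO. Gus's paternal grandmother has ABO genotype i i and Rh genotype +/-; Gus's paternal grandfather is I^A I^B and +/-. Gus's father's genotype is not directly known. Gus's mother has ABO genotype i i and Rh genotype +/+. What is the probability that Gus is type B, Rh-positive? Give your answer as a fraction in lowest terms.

Gus's father's ABO genotype from i i × I^A I^B: 1/2 I^A i, 1/2 I^B i.
Crossing each possibility with the mother i i and summing P(type B): 1/2·0 + 1/2·1/2 = 1/4.
Similarly for Rh via the father's Rh distribution: P(Rh+) = 1.
Independent loci: 1/4 × 1 = 1/4.

1/4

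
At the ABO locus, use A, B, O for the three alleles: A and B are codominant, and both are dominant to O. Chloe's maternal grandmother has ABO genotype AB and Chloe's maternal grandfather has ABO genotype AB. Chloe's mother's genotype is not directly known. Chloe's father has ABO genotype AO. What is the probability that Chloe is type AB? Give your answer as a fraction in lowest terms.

Chloe's mother's ABO genotype from AB × AB: 1/4 AA, 1/2 AB, 1/4 BB.
Crossing each possibility with the father AO and summing P(type AB): 1/4·0 + 1/2·1/4 + 1/4·1/2 = 1/4.

1/4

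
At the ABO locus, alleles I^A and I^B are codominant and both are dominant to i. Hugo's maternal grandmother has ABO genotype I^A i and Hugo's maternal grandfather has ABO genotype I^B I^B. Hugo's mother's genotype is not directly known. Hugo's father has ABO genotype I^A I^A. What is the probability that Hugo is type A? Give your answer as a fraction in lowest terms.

Hugo's mother's ABO genotype from I^A i × I^B I^B: 1/2 I^A I^B, 1/2 I^B i.
Crossing each possibility with the father I^A I^A and summing P(type A): 1/2·1/2 + 1/2·1/2 = 1/2.

1/2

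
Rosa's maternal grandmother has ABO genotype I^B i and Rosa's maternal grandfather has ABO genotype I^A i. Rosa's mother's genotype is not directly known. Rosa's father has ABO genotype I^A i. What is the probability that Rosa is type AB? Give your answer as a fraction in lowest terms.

Rosa's mother's ABO genotype from I^B i × I^A i: 1/4 I^A I^B, 1/4 I^A i, 1/4 I^B i, 1/4 i i.
Crossing each possibility with the father I^A i and summing P(type AB): 1/4·1/4 + 1/4·0 + 1/4·1/4 + 1/4·0 = 1/8.

1/8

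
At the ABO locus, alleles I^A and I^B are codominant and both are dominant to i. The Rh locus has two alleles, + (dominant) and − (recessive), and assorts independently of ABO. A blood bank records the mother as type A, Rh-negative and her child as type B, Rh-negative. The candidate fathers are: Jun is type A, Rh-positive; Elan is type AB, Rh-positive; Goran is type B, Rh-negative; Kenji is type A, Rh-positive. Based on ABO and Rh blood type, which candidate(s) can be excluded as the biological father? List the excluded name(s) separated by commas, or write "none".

Jun, Kenji

A candidate is excluded only if no genotype consistent with his phenotype could produce a type B, Rh-negative child with a type A, Rh-negative mother.
Jun (type A, Rh+): no genotype consistent with that phenotype can produce a type-B Rh- child with a type-A mother.
Kenji (type A, Rh+): no genotype consistent with that phenotype can produce a type-B Rh- child with a type-A mother.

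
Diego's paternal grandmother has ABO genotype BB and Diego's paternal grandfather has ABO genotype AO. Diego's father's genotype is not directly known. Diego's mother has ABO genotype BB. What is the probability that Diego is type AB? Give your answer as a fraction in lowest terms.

1/4

Diego's father's ABO genotype from BB × AO: 1/2 AB, 1/2 BO.
Crossing each possibility with the mother BB and summing P(type AB): 1/2·1/2 + 1/2·0 = 1/4.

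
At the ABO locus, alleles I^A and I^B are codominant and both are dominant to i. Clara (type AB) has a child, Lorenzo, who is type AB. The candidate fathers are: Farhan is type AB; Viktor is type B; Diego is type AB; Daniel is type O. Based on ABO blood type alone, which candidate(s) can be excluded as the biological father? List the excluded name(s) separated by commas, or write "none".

A candidate is excluded only if no genotype consistent with his phenotype could produce a type AB child with a type AB mother.
Daniel (type O): no genotype consistent with that phenotype can produce a type-AB child with a type-AB mother.

Daniel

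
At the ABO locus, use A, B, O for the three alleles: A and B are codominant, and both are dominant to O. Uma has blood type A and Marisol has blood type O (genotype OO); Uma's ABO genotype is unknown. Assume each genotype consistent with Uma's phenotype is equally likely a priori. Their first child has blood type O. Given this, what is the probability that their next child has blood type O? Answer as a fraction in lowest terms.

Possible genotypes: Uma ∈ {AA, AO}; Marisol ∈ {OO}.
Weight each parental genotype pair by prior × P(type-O child):
  AO × OO: posterior weight 1; P(next child type O) = 1/2.
Weighted sum = 1/2.

1/2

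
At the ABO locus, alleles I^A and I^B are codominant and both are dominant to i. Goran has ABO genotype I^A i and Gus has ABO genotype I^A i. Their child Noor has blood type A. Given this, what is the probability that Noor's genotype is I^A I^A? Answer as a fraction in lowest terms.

1/3

Cross I^A i × I^A i → 1/4 I^A I^A, 1/2 I^A i, 1/4 i i.
Type-A genotypes among offspring: I^A I^A (1/4), I^A i (1/2); total 3/4.
P(I^A I^A | type A) = (1/4) / (3/4) = 1/3.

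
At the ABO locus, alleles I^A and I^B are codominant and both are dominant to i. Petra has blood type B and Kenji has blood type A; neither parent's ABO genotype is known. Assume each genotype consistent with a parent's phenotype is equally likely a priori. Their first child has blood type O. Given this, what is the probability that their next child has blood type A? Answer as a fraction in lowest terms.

Possible genotypes: Petra ∈ {I^B I^B, I^B i}; Kenji ∈ {I^A I^A, I^A i}.
Weight each parental genotype pair by prior × P(type-O child):
  I^B i × I^A i: posterior weight 1; P(next child type A) = 1/4.
Weighted sum = 1/4.

1/4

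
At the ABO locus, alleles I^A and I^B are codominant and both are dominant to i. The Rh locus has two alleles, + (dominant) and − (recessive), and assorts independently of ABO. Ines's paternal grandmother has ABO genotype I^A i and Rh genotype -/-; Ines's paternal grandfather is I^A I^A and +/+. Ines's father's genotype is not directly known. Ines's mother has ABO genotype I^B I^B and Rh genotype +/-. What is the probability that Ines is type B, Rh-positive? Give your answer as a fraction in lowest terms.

Ines's father's ABO genotype from I^A i × I^A I^A: 1/2 I^A I^A, 1/2 I^A i.
Crossing each possibility with the mother I^B I^B and summing P(type B): 1/2·0 + 1/2·1/2 = 1/4.
Similarly for Rh via the father's Rh distribution: P(Rh+) = 3/4.
Independent loci: 1/4 × 3/4 = 3/16.

3/16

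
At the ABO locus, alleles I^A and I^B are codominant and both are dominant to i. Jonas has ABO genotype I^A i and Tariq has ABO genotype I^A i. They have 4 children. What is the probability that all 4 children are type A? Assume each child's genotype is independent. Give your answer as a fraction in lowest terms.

81/256

ABO cross I^A i × I^A i → 1/4 O, 3/4 A.
So P(type A) = 3/4 per child.
All 4 independent: (3/4)^4 = 81/256.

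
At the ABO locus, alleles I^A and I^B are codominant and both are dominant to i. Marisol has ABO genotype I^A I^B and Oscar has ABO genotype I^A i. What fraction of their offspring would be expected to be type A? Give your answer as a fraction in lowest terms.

1/2

ABO cross I^A I^B × I^A i → offspring phenotypes: 1/2 A, 1/4 B, 1/4 AB.
So P(type A) = 1/2.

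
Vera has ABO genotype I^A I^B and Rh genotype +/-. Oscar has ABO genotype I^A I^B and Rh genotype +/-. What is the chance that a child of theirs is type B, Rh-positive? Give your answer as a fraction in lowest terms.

3/16

ABO cross I^A I^B × I^A I^B → offspring phenotypes: 1/4 A, 1/4 B, 1/2 AB.
Rh cross +/- × +/- → 3/4 Rh+, 1/4 Rh-.
Independent loci: P(type B, Rh-positive) = 1/4 × 3/4 = 3/16.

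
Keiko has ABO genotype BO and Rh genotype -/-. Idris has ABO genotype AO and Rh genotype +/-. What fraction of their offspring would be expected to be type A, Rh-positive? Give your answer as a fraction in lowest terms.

1/8

ABO cross BO × AO → offspring phenotypes: 1/4 O, 1/4 A, 1/4 B, 1/4 AB.
Rh cross -/- × +/- → 1/2 Rh+, 1/2 Rh-.
Independent loci: P(type A, Rh-positive) = 1/4 × 1/2 = 1/8.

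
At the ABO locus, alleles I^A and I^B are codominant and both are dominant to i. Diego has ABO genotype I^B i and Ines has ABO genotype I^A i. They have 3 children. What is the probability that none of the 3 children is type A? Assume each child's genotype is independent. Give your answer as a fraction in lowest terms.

27/64

ABO cross I^B i × I^A i → 1/4 O, 1/4 A, 1/4 B, 1/4 AB.
So P(type A) = 1/4 per child.
P(not type A) = 3/4 for one child; (3/4)^3 = 27/64.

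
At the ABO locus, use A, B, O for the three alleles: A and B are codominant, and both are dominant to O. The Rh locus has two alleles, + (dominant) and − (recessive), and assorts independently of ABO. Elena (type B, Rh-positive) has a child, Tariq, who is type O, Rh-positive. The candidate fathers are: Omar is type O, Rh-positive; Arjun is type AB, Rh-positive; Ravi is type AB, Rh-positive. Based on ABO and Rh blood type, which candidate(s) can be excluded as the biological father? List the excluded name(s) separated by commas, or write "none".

A candidate is excluded only if no genotype consistent with his phenotype could produce a type O, Rh-positive child with a type B, Rh-positive mother.
Arjun (type AB, Rh+): no genotype consistent with that phenotype can produce a type-O Rh+ child with a type-B mother.
Ravi (type AB, Rh+): no genotype consistent with that phenotype can produce a type-O Rh+ child with a type-B mother.

Arjun, Ravi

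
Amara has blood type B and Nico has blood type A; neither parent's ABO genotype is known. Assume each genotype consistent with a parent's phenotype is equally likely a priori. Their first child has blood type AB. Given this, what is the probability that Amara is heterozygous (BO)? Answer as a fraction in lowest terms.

1/3

Possible genotypes: Amara ∈ {BB, BO}; Nico ∈ {AA, AO}.
Weight each parental genotype pair by prior × P(type-AB child):
  BB × AA: posterior weight 4/9.
  BB × AO: posterior weight 2/9.
  BO × AA: posterior weight 2/9.
  BO × AO: posterior weight 1/9.
Sum the posterior weight over pairs where Amara is BO: 1/3.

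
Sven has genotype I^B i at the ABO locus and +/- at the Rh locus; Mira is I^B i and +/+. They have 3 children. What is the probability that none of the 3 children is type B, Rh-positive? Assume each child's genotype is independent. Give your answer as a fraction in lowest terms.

ABO cross I^B i × I^B i → 1/4 O, 3/4 B.
Rh cross +/- × +/+ → 1 Rh+; so P(type B, Rh-positive) = 3/4 × 1 = 3/4 per child.
P(not type B, Rh-positive) = 1/4 for one child; (1/4)^3 = 1/64.

1/64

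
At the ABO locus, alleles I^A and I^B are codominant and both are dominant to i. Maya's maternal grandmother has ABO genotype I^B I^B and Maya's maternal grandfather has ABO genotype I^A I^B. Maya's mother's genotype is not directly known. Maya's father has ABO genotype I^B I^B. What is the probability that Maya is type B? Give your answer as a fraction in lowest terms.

3/4

Maya's mother's ABO genotype from I^B I^B × I^A I^B: 1/2 I^A I^B, 1/2 I^B I^B.
Crossing each possibility with the father I^B I^B and summing P(type B): 1/2·1/2 + 1/2·1 = 3/4.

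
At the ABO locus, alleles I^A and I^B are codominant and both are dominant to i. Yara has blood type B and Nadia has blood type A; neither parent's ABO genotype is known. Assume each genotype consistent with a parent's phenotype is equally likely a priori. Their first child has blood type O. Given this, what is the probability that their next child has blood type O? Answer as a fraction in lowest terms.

1/4

Possible genotypes: Yara ∈ {I^B I^B, I^B i}; Nadia ∈ {I^A I^A, I^A i}.
Weight each parental genotype pair by prior × P(type-O child):
  I^B i × I^A i: posterior weight 1; P(next child type O) = 1/4.
Weighted sum = 1/4.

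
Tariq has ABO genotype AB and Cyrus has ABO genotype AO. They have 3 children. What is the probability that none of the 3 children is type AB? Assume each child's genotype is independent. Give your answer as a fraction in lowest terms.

27/64

ABO cross AB × AO → 1/2 A, 1/4 B, 1/4 AB.
So P(type AB) = 1/4 per child.
P(not type AB) = 3/4 for one child; (3/4)^3 = 27/64.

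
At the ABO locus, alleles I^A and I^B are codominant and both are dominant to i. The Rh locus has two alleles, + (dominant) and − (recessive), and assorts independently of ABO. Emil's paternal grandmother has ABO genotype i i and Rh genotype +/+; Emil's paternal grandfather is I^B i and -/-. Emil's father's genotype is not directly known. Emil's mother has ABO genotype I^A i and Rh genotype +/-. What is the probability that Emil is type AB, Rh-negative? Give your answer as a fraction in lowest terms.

Emil's father's ABO genotype from i i × I^B i: 1/2 I^B i, 1/2 i i.
Crossing each possibility with the mother I^A i and summing P(type AB): 1/2·1/4 + 1/2·0 = 1/8.
Similarly for Rh via the father's Rh distribution: P(Rh-) = 1/4.
Independent loci: 1/8 × 1/4 = 1/32.

1/32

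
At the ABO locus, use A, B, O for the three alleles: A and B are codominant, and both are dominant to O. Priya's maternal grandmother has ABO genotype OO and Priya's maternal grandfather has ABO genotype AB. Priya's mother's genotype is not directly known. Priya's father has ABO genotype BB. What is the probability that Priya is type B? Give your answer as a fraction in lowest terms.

3/4

Priya's mother's ABO genotype from OO × AB: 1/2 AO, 1/2 BO.
Crossing each possibility with the father BB and summing P(type B): 1/2·1/2 + 1/2·1 = 3/4.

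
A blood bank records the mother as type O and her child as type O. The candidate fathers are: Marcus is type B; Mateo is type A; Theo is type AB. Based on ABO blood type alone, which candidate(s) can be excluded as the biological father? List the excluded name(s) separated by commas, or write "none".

A candidate is excluded only if no genotype consistent with his phenotype could produce a type O child with a type O mother.
Theo (type AB): no genotype consistent with that phenotype can produce a type-O child with a type-O mother.

Theo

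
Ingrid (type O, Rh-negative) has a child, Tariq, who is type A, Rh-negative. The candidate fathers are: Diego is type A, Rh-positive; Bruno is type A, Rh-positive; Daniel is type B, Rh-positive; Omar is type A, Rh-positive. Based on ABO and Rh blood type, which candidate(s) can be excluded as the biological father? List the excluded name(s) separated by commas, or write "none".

Daniel

A candidate is excluded only if no genotype consistent with his phenotype could produce a type A, Rh-negative child with a type O, Rh-negative mother.
Daniel (type B, Rh+): no genotype consistent with that phenotype can produce a type-A Rh- child with a type-O mother.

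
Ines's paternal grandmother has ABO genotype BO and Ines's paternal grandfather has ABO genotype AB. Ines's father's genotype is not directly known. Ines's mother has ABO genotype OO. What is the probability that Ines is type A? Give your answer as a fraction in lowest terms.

Ines's father's ABO genotype from BO × AB: 1/4 AB, 1/4 AO, 1/4 BB, 1/4 BO.
Crossing each possibility with the mother OO and summing P(type A): 1/4·1/2 + 1/4·1/2 + 1/4·0 + 1/4·0 = 1/4.

1/4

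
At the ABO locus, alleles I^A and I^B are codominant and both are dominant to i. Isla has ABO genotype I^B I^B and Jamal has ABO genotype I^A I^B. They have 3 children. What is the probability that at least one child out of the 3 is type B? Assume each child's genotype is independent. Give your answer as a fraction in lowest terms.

7/8

ABO cross I^B I^B × I^A I^B → 1/2 B, 1/2 AB.
So P(type B) = 1/2 per child.
P(none) = (1/2)^3 = 1/8; P(at least one) = 1 − 1/8 = 7/8.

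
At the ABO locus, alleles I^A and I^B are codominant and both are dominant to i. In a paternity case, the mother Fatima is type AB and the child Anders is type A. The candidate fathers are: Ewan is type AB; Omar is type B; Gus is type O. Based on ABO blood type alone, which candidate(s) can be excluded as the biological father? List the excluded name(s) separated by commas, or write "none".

A candidate is excluded only if no genotype consistent with his phenotype could produce a type A child with a type AB mother.
Every candidate has at least one consistent genotype combination, so none can be excluded.

none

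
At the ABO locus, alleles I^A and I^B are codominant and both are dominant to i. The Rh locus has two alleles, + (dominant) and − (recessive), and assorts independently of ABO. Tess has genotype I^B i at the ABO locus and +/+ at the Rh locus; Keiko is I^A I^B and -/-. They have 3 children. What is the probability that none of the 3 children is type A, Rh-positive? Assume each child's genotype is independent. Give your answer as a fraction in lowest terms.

ABO cross I^B i × I^A I^B → 1/4 A, 1/2 B, 1/4 AB.
Rh cross +/+ × -/- → 1 Rh+; so P(type A, Rh-positive) = 1/4 × 1 = 1/4 per child.
P(not type A, Rh-positive) = 3/4 for one child; (3/4)^3 = 27/64.

27/64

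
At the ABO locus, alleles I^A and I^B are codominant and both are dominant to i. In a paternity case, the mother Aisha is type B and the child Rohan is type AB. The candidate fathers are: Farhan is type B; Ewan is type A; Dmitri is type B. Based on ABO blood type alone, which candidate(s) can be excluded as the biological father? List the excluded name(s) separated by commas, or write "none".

Farhan, Dmitri

A candidate is excluded only if no genotype consistent with his phenotype could produce a type AB child with a type B mother.
Farhan (type B): no genotype consistent with that phenotype can produce a type-AB child with a type-B mother.
Dmitri (type B): no genotype consistent with that phenotype can produce a type-AB child with a type-B mother.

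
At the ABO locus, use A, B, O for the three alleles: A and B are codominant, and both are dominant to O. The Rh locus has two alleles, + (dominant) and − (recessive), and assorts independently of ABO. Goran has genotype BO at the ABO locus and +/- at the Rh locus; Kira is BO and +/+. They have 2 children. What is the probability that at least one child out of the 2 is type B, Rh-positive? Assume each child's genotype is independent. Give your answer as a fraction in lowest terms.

15/16

ABO cross BO × BO → 1/4 O, 3/4 B.
Rh cross +/- × +/+ → 1 Rh+; so P(type B, Rh-positive) = 3/4 × 1 = 3/4 per child.
P(none) = (1/4)^2 = 1/16; P(at least one) = 1 − 1/16 = 15/16.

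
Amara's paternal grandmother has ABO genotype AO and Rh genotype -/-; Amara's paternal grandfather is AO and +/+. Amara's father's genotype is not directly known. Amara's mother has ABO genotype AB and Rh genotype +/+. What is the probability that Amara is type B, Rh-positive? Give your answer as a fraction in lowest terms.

1/4

Amara's father's ABO genotype from AO × AO: 1/4 AA, 1/2 AO, 1/4 OO.
Crossing each possibility with the mother AB and summing P(type B): 1/4·0 + 1/2·1/4 + 1/4·1/2 = 1/4.
Similarly for Rh via the father's Rh distribution: P(Rh+) = 1.
Independent loci: 1/4 × 1 = 1/4.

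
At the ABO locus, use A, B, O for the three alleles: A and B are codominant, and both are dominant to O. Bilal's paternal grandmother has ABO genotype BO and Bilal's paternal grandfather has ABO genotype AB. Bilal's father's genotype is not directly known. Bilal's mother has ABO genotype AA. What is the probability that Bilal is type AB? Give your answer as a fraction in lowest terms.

Bilal's father's ABO genotype from BO × AB: 1/4 AB, 1/4 AO, 1/4 BB, 1/4 BO.
Crossing each possibility with the mother AA and summing P(type AB): 1/4·1/2 + 1/4·0 + 1/4·1 + 1/4·1/2 = 1/2.

1/2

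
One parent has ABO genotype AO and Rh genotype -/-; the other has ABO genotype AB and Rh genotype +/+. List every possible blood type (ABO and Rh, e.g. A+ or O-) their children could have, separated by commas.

Gametes from AO × AB give offspring ABO genotypes AA, AB, AO, BO, i.e. phenotypes A, B, AB.
Rh cross -/- × +/+ → phenotypes Rh+.
Combining independently: A+, B+, AB+.

A+, B+, AB+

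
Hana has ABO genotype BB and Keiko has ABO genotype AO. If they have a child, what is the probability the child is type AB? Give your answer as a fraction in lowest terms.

1/2

ABO cross BB × AO → offspring phenotypes: 1/2 B, 1/2 AB.
So P(type AB) = 1/2.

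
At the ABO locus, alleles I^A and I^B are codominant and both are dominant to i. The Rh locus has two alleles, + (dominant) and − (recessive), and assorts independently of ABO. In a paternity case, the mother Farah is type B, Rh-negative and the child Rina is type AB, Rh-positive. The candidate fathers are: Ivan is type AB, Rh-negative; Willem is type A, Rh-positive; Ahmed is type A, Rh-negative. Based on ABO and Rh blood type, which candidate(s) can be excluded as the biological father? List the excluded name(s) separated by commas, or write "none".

Ivan, Ahmed

A candidate is excluded only if no genotype consistent with his phenotype could produce a type AB, Rh-positive child with a type B, Rh-negative mother.
Ivan (type AB, Rh-): no genotype consistent with that phenotype can produce a type-AB Rh+ child with a type-B mother.
Ahmed (type A, Rh-): no genotype consistent with that phenotype can produce a type-AB Rh+ child with a type-B mother.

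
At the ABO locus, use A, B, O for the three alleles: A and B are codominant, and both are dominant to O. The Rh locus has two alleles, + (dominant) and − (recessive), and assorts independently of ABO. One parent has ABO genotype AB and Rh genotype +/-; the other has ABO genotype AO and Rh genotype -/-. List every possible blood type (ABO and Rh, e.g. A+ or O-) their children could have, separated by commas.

Gametes from AB × AO give offspring ABO genotypes AA, AB, AO, BO, i.e. phenotypes A, B, AB.
Rh cross +/- × -/- → phenotypes Rh+, Rh-.
Combining independently: A+, A-, B+, B-, AB+, AB-.

A+, A-, B+, B-, AB+, AB-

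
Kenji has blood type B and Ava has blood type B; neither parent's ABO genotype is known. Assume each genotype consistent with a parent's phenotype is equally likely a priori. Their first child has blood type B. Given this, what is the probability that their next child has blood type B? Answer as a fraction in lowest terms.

Possible genotypes: Kenji ∈ {BB, BO}; Ava ∈ {BB, BO}.
Weight each parental genotype pair by prior × P(type-B child):
  BB × BB: posterior weight 4/15; P(next child type B) = 1.
  BB × BO: posterior weight 4/15; P(next child type B) = 1.
  BO × BB: posterior weight 4/15; P(next child type B) = 1.
  BO × BO: posterior weight 1/5; P(next child type B) = 3/4.
Weighted sum = 19/20.

19/20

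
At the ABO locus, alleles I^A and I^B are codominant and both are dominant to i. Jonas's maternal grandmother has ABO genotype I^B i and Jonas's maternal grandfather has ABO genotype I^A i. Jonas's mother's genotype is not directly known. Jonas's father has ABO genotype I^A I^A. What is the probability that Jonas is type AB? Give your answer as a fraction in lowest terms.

Jonas's mother's ABO genotype from I^B i × I^A i: 1/4 I^A I^B, 1/4 I^A i, 1/4 I^B i, 1/4 i i.
Crossing each possibility with the father I^A I^A and summing P(type AB): 1/4·1/2 + 1/4·0 + 1/4·1/2 + 1/4·0 = 1/4.

1/4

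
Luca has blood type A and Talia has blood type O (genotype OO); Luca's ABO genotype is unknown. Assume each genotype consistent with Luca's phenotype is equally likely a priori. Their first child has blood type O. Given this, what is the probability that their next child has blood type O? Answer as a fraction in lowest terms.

1/2

Possible genotypes: Luca ∈ {AA, AO}; Talia ∈ {OO}.
Weight each parental genotype pair by prior × P(type-O child):
  AO × OO: posterior weight 1; P(next child type O) = 1/2.
Weighted sum = 1/2.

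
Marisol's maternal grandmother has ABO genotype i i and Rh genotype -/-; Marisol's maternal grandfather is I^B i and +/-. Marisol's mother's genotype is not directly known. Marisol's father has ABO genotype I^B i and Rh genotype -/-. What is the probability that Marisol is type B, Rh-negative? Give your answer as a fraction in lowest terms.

Marisol's mother's ABO genotype from i i × I^B i: 1/2 I^B i, 1/2 i i.
Crossing each possibility with the father I^B i and summing P(type B): 1/2·3/4 + 1/2·1/2 = 5/8.
Similarly for Rh via the mother's Rh distribution: P(Rh-) = 3/4.
Independent loci: 5/8 × 3/4 = 15/32.

15/32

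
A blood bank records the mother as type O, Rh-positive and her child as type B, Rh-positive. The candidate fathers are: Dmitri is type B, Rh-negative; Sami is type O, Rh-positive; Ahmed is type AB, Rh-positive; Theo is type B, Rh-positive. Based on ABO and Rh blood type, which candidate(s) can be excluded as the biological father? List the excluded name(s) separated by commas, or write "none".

Sami

A candidate is excluded only if no genotype consistent with his phenotype could produce a type B, Rh-positive child with a type O, Rh-positive mother.
Sami (type O, Rh+): no genotype consistent with that phenotype can produce a type-B Rh+ child with a type-O mother.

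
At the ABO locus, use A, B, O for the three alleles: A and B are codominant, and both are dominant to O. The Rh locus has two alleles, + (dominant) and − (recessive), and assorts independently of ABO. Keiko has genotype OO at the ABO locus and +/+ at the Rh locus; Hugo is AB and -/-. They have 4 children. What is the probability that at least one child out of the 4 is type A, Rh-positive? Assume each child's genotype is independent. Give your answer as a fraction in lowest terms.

15/16

ABO cross OO × AB → 1/2 A, 1/2 B.
Rh cross +/+ × -/- → 1 Rh+; so P(type A, Rh-positive) = 1/2 × 1 = 1/2 per child.
P(none) = (1/2)^4 = 1/16; P(at least one) = 1 − 1/16 = 15/16.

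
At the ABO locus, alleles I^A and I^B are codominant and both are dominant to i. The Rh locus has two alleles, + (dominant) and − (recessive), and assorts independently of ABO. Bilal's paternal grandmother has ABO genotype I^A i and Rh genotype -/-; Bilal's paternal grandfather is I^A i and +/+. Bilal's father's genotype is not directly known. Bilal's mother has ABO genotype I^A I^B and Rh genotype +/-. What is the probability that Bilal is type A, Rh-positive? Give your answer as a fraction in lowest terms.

3/8

Bilal's father's ABO genotype from I^A i × I^A i: 1/4 I^A I^A, 1/2 I^A i, 1/4 i i.
Crossing each possibility with the mother I^A I^B and summing P(type A): 1/4·1/2 + 1/2·1/2 + 1/4·1/2 = 1/2.
Similarly for Rh via the father's Rh distribution: P(Rh+) = 3/4.
Independent loci: 1/2 × 3/4 = 3/8.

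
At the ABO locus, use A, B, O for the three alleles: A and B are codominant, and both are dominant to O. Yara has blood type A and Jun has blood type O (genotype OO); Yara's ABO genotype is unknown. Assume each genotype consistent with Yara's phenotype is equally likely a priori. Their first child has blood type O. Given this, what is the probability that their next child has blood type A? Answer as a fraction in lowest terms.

1/2

Possible genotypes: Yara ∈ {AA, AO}; Jun ∈ {OO}.
Weight each parental genotype pair by prior × P(type-O child):
  AO × OO: posterior weight 1; P(next child type A) = 1/2.
Weighted sum = 1/2.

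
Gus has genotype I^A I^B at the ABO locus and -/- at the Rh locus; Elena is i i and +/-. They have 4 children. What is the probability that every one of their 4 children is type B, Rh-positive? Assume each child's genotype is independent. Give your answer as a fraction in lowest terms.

1/256

ABO cross I^A I^B × i i → 1/2 A, 1/2 B.
Rh cross -/- × +/- → 1/2 Rh+, 1/2 Rh-; so P(type B, Rh-positive) = 1/2 × 1/2 = 1/4 per child.
All 4 independent: (1/4)^4 = 1/256.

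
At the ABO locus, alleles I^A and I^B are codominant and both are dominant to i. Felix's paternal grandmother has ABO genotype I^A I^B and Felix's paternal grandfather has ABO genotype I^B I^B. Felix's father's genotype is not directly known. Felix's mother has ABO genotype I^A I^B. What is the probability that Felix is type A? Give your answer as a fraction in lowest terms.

Felix's father's ABO genotype from I^A I^B × I^B I^B: 1/2 I^A I^B, 1/2 I^B I^B.
Crossing each possibility with the mother I^A I^B and summing P(type A): 1/2·1/4 + 1/2·0 = 1/8.

1/8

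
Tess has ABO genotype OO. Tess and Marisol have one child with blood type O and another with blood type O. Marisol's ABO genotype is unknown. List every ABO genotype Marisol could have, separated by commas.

For each candidate genotype of Marisol, check whether crossing it with OO can produce every observed child phenotype.
  AA → possible child types {A} ✗
  AB → possible child types {A, B} ✗
  AO → possible child types {O, A} ✓
  BB → possible child types {B} ✗
  BO → possible child types {O, B} ✓
  OO → possible child types {O} ✓

AO, BO, OO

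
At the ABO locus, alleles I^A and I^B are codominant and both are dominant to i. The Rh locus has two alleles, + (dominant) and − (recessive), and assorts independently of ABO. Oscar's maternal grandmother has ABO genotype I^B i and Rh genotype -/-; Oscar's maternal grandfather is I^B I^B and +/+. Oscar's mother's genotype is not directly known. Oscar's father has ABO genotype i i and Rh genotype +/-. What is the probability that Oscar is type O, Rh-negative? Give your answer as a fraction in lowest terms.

1/16

Oscar's mother's ABO genotype from I^B i × I^B I^B: 1/2 I^B I^B, 1/2 I^B i.
Crossing each possibility with the father i i and summing P(type O): 1/2·0 + 1/2·1/2 = 1/4.
Similarly for Rh via the mother's Rh distribution: P(Rh-) = 1/4.
Independent loci: 1/4 × 1/4 = 1/16.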